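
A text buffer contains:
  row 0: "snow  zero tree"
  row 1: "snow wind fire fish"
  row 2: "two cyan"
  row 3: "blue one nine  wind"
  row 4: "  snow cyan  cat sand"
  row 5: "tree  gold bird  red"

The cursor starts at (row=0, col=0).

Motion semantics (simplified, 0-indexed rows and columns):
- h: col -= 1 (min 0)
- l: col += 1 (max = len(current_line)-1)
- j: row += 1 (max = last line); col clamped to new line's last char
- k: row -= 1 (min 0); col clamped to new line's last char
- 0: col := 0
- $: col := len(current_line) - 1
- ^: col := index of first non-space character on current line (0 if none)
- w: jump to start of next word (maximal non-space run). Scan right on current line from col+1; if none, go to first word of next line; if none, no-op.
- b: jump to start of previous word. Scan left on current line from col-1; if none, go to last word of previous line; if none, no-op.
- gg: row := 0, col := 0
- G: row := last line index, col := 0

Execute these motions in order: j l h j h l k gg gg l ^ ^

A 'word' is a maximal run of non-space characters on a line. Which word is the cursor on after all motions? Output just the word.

After 1 (j): row=1 col=0 char='s'
After 2 (l): row=1 col=1 char='n'
After 3 (h): row=1 col=0 char='s'
After 4 (j): row=2 col=0 char='t'
After 5 (h): row=2 col=0 char='t'
After 6 (l): row=2 col=1 char='w'
After 7 (k): row=1 col=1 char='n'
After 8 (gg): row=0 col=0 char='s'
After 9 (gg): row=0 col=0 char='s'
After 10 (l): row=0 col=1 char='n'
After 11 (^): row=0 col=0 char='s'
After 12 (^): row=0 col=0 char='s'

Answer: snow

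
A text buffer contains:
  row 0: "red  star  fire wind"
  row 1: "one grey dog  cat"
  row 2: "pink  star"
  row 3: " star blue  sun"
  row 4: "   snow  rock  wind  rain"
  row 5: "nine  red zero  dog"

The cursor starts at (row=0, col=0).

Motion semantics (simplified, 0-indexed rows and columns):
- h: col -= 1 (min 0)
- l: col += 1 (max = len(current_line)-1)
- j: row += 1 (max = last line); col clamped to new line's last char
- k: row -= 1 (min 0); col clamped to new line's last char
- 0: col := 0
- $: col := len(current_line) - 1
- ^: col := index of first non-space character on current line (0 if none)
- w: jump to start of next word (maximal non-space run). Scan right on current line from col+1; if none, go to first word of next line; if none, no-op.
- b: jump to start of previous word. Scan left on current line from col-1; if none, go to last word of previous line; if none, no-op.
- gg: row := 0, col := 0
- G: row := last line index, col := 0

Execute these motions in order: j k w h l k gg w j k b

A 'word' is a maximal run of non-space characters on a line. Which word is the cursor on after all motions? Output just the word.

Answer: red

Derivation:
After 1 (j): row=1 col=0 char='o'
After 2 (k): row=0 col=0 char='r'
After 3 (w): row=0 col=5 char='s'
After 4 (h): row=0 col=4 char='_'
After 5 (l): row=0 col=5 char='s'
After 6 (k): row=0 col=5 char='s'
After 7 (gg): row=0 col=0 char='r'
After 8 (w): row=0 col=5 char='s'
After 9 (j): row=1 col=5 char='r'
After 10 (k): row=0 col=5 char='s'
After 11 (b): row=0 col=0 char='r'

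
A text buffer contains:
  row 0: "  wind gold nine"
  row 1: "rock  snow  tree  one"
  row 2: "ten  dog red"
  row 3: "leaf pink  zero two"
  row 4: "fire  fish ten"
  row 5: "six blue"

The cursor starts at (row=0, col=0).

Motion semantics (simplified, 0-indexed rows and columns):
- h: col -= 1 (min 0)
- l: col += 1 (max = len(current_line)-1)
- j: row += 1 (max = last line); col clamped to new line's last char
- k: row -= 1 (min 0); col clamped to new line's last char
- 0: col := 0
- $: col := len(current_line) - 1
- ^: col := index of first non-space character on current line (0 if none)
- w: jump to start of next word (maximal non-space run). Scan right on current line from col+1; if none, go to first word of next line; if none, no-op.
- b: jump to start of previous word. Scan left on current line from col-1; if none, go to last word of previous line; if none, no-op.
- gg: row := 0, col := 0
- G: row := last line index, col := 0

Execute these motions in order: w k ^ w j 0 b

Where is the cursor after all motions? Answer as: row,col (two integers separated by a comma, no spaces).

After 1 (w): row=0 col=2 char='w'
After 2 (k): row=0 col=2 char='w'
After 3 (^): row=0 col=2 char='w'
After 4 (w): row=0 col=7 char='g'
After 5 (j): row=1 col=7 char='n'
After 6 (0): row=1 col=0 char='r'
After 7 (b): row=0 col=12 char='n'

Answer: 0,12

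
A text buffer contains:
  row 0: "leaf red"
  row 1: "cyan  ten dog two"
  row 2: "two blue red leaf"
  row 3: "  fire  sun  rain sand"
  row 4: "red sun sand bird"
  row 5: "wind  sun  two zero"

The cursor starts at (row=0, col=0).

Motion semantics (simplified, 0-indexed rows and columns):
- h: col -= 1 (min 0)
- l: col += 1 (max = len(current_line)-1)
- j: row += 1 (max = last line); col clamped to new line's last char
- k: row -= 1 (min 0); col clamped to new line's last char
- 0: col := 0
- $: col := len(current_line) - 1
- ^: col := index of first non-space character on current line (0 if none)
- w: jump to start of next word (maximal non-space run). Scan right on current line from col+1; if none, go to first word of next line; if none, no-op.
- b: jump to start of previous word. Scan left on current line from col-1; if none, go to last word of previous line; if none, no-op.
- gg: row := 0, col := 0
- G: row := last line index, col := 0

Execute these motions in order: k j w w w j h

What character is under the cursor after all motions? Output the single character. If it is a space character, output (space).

After 1 (k): row=0 col=0 char='l'
After 2 (j): row=1 col=0 char='c'
After 3 (w): row=1 col=6 char='t'
After 4 (w): row=1 col=10 char='d'
After 5 (w): row=1 col=14 char='t'
After 6 (j): row=2 col=14 char='e'
After 7 (h): row=2 col=13 char='l'

Answer: l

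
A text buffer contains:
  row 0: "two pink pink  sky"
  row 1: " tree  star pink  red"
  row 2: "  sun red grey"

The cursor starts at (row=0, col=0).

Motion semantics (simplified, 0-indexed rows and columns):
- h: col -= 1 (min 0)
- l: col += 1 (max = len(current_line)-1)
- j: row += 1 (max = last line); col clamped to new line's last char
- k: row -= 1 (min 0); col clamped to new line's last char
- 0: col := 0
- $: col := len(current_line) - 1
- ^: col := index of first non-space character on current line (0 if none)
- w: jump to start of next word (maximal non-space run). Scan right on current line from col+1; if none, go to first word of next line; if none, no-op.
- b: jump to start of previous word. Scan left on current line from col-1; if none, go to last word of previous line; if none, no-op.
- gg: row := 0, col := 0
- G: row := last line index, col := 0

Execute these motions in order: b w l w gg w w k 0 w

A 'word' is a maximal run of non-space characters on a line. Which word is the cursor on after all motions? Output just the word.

After 1 (b): row=0 col=0 char='t'
After 2 (w): row=0 col=4 char='p'
After 3 (l): row=0 col=5 char='i'
After 4 (w): row=0 col=9 char='p'
After 5 (gg): row=0 col=0 char='t'
After 6 (w): row=0 col=4 char='p'
After 7 (w): row=0 col=9 char='p'
After 8 (k): row=0 col=9 char='p'
After 9 (0): row=0 col=0 char='t'
After 10 (w): row=0 col=4 char='p'

Answer: pink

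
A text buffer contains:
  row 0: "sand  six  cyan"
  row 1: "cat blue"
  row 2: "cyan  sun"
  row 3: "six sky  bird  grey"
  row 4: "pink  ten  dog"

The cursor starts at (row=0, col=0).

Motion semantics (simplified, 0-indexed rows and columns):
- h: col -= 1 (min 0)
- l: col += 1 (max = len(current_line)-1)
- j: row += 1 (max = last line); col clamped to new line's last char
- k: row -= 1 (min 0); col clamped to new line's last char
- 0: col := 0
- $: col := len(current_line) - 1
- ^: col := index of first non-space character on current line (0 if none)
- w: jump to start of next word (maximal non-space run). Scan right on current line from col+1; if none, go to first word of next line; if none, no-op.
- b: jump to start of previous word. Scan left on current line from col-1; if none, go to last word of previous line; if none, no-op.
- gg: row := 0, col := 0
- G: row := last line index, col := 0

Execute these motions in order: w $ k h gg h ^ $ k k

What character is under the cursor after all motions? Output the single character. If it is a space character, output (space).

After 1 (w): row=0 col=6 char='s'
After 2 ($): row=0 col=14 char='n'
After 3 (k): row=0 col=14 char='n'
After 4 (h): row=0 col=13 char='a'
After 5 (gg): row=0 col=0 char='s'
After 6 (h): row=0 col=0 char='s'
After 7 (^): row=0 col=0 char='s'
After 8 ($): row=0 col=14 char='n'
After 9 (k): row=0 col=14 char='n'
After 10 (k): row=0 col=14 char='n'

Answer: n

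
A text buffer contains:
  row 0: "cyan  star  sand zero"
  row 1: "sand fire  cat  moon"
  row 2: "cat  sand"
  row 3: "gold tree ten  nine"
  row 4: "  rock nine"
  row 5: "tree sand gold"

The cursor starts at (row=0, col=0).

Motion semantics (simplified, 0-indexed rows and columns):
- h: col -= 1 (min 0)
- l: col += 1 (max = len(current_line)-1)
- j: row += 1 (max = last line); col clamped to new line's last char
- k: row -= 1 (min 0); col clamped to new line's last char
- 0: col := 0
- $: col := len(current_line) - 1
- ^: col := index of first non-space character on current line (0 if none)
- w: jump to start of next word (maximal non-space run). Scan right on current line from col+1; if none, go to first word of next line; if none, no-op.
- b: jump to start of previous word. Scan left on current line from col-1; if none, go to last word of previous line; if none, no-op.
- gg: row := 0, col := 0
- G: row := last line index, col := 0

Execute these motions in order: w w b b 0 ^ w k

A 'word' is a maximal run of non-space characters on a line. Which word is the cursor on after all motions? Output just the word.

Answer: star

Derivation:
After 1 (w): row=0 col=6 char='s'
After 2 (w): row=0 col=12 char='s'
After 3 (b): row=0 col=6 char='s'
After 4 (b): row=0 col=0 char='c'
After 5 (0): row=0 col=0 char='c'
After 6 (^): row=0 col=0 char='c'
After 7 (w): row=0 col=6 char='s'
After 8 (k): row=0 col=6 char='s'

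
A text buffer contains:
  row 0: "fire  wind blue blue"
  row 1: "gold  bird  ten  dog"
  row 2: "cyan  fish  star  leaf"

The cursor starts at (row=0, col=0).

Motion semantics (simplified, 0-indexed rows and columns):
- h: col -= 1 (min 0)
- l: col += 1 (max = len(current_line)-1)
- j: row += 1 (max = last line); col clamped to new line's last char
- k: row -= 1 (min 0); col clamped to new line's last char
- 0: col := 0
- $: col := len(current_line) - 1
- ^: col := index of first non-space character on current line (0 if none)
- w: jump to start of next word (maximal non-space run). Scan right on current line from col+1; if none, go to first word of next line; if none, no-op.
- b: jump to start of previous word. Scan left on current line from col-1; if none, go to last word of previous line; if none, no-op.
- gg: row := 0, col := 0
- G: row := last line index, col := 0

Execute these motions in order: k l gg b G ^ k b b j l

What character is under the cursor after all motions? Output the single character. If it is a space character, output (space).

Answer: t

Derivation:
After 1 (k): row=0 col=0 char='f'
After 2 (l): row=0 col=1 char='i'
After 3 (gg): row=0 col=0 char='f'
After 4 (b): row=0 col=0 char='f'
After 5 (G): row=2 col=0 char='c'
After 6 (^): row=2 col=0 char='c'
After 7 (k): row=1 col=0 char='g'
After 8 (b): row=0 col=16 char='b'
After 9 (b): row=0 col=11 char='b'
After 10 (j): row=1 col=11 char='_'
After 11 (l): row=1 col=12 char='t'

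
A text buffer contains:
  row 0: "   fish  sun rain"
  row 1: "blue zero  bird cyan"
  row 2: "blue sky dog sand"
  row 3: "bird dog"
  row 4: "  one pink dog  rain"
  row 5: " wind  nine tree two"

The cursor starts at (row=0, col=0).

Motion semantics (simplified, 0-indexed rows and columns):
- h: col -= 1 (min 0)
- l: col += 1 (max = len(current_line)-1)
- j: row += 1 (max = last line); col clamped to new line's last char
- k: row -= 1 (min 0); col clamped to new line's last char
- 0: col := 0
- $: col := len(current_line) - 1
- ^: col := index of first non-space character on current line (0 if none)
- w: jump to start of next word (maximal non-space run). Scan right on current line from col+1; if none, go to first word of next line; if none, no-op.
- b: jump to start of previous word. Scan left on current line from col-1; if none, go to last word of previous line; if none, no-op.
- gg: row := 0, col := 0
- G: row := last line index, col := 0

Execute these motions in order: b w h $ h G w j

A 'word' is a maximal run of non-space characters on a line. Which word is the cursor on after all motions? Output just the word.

Answer: wind

Derivation:
After 1 (b): row=0 col=0 char='_'
After 2 (w): row=0 col=3 char='f'
After 3 (h): row=0 col=2 char='_'
After 4 ($): row=0 col=16 char='n'
After 5 (h): row=0 col=15 char='i'
After 6 (G): row=5 col=0 char='_'
After 7 (w): row=5 col=1 char='w'
After 8 (j): row=5 col=1 char='w'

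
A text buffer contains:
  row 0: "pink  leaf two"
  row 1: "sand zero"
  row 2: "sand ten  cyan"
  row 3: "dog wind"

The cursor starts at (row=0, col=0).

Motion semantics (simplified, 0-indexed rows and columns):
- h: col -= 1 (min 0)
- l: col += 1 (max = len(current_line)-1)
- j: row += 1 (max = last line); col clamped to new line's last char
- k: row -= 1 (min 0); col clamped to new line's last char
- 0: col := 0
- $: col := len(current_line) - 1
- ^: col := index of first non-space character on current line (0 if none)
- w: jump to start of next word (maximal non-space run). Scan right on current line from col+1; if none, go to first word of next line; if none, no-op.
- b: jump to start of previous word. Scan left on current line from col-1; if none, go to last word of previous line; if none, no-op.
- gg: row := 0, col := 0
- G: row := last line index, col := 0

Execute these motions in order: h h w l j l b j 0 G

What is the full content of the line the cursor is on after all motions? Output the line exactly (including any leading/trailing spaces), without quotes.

After 1 (h): row=0 col=0 char='p'
After 2 (h): row=0 col=0 char='p'
After 3 (w): row=0 col=6 char='l'
After 4 (l): row=0 col=7 char='e'
After 5 (j): row=1 col=7 char='r'
After 6 (l): row=1 col=8 char='o'
After 7 (b): row=1 col=5 char='z'
After 8 (j): row=2 col=5 char='t'
After 9 (0): row=2 col=0 char='s'
After 10 (G): row=3 col=0 char='d'

Answer: dog wind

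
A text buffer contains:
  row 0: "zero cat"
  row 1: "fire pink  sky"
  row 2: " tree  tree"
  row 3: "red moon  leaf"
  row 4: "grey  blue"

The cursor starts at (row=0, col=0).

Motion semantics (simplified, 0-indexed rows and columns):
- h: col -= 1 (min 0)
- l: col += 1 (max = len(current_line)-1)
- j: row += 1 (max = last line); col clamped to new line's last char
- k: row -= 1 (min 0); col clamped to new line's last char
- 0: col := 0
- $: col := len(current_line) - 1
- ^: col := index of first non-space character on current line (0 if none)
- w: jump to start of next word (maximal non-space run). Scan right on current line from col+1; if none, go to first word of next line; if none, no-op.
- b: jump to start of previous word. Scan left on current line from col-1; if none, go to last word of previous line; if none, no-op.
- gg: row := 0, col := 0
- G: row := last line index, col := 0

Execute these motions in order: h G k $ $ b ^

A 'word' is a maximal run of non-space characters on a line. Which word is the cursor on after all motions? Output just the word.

Answer: red

Derivation:
After 1 (h): row=0 col=0 char='z'
After 2 (G): row=4 col=0 char='g'
After 3 (k): row=3 col=0 char='r'
After 4 ($): row=3 col=13 char='f'
After 5 ($): row=3 col=13 char='f'
After 6 (b): row=3 col=10 char='l'
After 7 (^): row=3 col=0 char='r'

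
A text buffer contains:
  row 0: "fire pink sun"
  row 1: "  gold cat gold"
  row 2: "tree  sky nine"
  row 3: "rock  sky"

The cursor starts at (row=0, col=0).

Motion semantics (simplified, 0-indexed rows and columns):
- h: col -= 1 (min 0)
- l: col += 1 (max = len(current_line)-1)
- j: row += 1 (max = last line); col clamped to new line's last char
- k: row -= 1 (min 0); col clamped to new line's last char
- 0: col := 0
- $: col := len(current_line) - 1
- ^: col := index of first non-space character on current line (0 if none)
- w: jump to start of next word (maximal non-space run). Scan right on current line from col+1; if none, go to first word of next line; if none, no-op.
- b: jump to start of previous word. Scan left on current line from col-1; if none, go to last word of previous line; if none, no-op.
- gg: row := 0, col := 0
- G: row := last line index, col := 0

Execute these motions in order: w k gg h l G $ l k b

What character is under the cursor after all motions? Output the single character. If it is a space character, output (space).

Answer: s

Derivation:
After 1 (w): row=0 col=5 char='p'
After 2 (k): row=0 col=5 char='p'
After 3 (gg): row=0 col=0 char='f'
After 4 (h): row=0 col=0 char='f'
After 5 (l): row=0 col=1 char='i'
After 6 (G): row=3 col=0 char='r'
After 7 ($): row=3 col=8 char='y'
After 8 (l): row=3 col=8 char='y'
After 9 (k): row=2 col=8 char='y'
After 10 (b): row=2 col=6 char='s'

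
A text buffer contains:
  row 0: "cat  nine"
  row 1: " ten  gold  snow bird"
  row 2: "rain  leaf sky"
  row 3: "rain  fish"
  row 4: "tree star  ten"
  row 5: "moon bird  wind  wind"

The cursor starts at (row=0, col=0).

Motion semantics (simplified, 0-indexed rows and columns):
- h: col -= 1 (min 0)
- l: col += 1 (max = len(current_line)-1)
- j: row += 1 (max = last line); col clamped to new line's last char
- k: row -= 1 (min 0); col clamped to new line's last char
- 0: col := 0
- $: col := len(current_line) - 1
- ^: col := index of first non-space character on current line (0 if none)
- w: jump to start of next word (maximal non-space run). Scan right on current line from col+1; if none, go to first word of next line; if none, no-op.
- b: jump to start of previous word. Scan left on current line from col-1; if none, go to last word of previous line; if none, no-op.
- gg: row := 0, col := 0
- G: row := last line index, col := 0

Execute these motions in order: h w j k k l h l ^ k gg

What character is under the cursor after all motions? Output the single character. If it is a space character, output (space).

After 1 (h): row=0 col=0 char='c'
After 2 (w): row=0 col=5 char='n'
After 3 (j): row=1 col=5 char='_'
After 4 (k): row=0 col=5 char='n'
After 5 (k): row=0 col=5 char='n'
After 6 (l): row=0 col=6 char='i'
After 7 (h): row=0 col=5 char='n'
After 8 (l): row=0 col=6 char='i'
After 9 (^): row=0 col=0 char='c'
After 10 (k): row=0 col=0 char='c'
After 11 (gg): row=0 col=0 char='c'

Answer: c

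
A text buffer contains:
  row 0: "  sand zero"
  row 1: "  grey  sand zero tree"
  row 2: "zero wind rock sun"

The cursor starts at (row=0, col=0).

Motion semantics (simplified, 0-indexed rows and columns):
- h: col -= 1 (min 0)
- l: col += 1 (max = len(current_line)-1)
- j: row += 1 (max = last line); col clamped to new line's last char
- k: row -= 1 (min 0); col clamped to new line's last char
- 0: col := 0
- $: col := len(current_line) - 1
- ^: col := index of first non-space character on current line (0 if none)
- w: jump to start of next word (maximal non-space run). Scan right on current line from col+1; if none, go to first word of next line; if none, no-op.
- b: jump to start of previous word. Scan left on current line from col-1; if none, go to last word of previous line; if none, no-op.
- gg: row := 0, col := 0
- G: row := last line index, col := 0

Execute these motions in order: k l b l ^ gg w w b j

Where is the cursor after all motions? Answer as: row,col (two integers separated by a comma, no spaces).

Answer: 1,2

Derivation:
After 1 (k): row=0 col=0 char='_'
After 2 (l): row=0 col=1 char='_'
After 3 (b): row=0 col=1 char='_'
After 4 (l): row=0 col=2 char='s'
After 5 (^): row=0 col=2 char='s'
After 6 (gg): row=0 col=0 char='_'
After 7 (w): row=0 col=2 char='s'
After 8 (w): row=0 col=7 char='z'
After 9 (b): row=0 col=2 char='s'
After 10 (j): row=1 col=2 char='g'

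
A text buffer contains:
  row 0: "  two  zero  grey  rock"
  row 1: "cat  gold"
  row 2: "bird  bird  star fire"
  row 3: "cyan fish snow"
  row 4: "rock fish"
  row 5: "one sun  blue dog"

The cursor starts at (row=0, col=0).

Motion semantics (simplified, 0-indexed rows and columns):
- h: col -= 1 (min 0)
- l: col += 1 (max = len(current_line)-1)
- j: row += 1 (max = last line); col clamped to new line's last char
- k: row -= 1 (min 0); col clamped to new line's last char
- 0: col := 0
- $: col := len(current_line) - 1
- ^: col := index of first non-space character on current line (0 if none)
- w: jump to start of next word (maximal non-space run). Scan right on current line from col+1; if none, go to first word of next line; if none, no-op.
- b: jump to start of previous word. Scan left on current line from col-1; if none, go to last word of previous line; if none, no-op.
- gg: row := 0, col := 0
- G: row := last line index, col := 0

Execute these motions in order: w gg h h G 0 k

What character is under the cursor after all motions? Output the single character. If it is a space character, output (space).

After 1 (w): row=0 col=2 char='t'
After 2 (gg): row=0 col=0 char='_'
After 3 (h): row=0 col=0 char='_'
After 4 (h): row=0 col=0 char='_'
After 5 (G): row=5 col=0 char='o'
After 6 (0): row=5 col=0 char='o'
After 7 (k): row=4 col=0 char='r'

Answer: r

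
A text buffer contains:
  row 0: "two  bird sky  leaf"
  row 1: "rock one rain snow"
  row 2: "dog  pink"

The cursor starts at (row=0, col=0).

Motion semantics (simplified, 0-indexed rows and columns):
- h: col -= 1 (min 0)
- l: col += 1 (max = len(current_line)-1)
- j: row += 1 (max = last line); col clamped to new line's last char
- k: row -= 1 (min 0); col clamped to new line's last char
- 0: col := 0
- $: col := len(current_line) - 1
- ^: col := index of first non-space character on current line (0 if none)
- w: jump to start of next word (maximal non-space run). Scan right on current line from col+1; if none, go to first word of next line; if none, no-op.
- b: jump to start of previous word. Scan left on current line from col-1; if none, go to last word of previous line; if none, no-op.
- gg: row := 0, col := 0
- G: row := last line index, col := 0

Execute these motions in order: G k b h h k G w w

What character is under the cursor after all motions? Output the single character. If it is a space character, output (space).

Answer: p

Derivation:
After 1 (G): row=2 col=0 char='d'
After 2 (k): row=1 col=0 char='r'
After 3 (b): row=0 col=15 char='l'
After 4 (h): row=0 col=14 char='_'
After 5 (h): row=0 col=13 char='_'
After 6 (k): row=0 col=13 char='_'
After 7 (G): row=2 col=0 char='d'
After 8 (w): row=2 col=5 char='p'
After 9 (w): row=2 col=5 char='p'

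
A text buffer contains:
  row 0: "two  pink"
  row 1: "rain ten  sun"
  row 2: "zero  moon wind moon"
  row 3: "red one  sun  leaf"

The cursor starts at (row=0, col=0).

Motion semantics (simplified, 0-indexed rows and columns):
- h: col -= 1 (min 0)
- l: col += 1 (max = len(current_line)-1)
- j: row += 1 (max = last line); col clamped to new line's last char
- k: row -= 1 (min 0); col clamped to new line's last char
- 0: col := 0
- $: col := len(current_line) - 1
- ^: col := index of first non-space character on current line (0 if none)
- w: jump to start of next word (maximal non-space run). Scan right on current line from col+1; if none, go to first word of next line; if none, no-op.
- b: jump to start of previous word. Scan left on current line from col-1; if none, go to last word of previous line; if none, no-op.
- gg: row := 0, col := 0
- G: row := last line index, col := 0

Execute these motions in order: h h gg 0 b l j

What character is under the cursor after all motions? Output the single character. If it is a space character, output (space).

After 1 (h): row=0 col=0 char='t'
After 2 (h): row=0 col=0 char='t'
After 3 (gg): row=0 col=0 char='t'
After 4 (0): row=0 col=0 char='t'
After 5 (b): row=0 col=0 char='t'
After 6 (l): row=0 col=1 char='w'
After 7 (j): row=1 col=1 char='a'

Answer: a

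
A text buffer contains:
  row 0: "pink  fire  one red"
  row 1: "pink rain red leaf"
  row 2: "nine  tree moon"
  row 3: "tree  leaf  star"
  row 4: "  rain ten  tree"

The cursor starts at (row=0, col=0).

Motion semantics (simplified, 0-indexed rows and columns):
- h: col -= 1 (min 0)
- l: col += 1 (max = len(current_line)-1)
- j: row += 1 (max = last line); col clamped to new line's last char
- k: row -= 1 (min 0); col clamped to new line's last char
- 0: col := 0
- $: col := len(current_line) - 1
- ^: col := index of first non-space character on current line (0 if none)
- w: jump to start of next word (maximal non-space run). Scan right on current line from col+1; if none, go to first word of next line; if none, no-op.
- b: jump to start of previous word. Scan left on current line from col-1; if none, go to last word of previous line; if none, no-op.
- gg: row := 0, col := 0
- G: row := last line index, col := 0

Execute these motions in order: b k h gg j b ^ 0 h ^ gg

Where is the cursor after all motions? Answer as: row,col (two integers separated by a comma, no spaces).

After 1 (b): row=0 col=0 char='p'
After 2 (k): row=0 col=0 char='p'
After 3 (h): row=0 col=0 char='p'
After 4 (gg): row=0 col=0 char='p'
After 5 (j): row=1 col=0 char='p'
After 6 (b): row=0 col=16 char='r'
After 7 (^): row=0 col=0 char='p'
After 8 (0): row=0 col=0 char='p'
After 9 (h): row=0 col=0 char='p'
After 10 (^): row=0 col=0 char='p'
After 11 (gg): row=0 col=0 char='p'

Answer: 0,0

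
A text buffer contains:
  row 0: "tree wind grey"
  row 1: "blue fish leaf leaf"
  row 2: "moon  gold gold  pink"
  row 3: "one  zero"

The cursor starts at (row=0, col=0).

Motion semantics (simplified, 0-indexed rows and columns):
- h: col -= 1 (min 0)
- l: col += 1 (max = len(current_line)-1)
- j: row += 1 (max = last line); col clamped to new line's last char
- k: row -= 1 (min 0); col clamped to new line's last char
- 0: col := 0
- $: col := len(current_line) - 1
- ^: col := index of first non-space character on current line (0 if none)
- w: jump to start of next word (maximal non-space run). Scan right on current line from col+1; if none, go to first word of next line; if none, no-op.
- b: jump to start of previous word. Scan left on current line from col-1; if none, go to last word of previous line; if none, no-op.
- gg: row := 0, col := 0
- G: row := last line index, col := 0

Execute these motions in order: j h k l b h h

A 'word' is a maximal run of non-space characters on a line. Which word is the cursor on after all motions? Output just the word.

Answer: tree

Derivation:
After 1 (j): row=1 col=0 char='b'
After 2 (h): row=1 col=0 char='b'
After 3 (k): row=0 col=0 char='t'
After 4 (l): row=0 col=1 char='r'
After 5 (b): row=0 col=0 char='t'
After 6 (h): row=0 col=0 char='t'
After 7 (h): row=0 col=0 char='t'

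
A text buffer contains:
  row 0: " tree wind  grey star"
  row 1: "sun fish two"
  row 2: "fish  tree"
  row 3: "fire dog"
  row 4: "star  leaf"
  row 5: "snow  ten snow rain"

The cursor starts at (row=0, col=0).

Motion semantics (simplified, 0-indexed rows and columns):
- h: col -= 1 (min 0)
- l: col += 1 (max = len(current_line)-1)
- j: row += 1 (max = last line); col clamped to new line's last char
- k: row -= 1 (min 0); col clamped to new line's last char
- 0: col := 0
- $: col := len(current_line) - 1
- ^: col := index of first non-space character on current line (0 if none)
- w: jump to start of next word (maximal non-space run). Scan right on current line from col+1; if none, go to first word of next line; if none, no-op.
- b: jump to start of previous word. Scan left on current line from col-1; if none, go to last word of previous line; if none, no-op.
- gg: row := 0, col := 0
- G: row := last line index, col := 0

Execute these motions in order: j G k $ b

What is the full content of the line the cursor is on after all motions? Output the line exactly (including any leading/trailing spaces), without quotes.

Answer: star  leaf

Derivation:
After 1 (j): row=1 col=0 char='s'
After 2 (G): row=5 col=0 char='s'
After 3 (k): row=4 col=0 char='s'
After 4 ($): row=4 col=9 char='f'
After 5 (b): row=4 col=6 char='l'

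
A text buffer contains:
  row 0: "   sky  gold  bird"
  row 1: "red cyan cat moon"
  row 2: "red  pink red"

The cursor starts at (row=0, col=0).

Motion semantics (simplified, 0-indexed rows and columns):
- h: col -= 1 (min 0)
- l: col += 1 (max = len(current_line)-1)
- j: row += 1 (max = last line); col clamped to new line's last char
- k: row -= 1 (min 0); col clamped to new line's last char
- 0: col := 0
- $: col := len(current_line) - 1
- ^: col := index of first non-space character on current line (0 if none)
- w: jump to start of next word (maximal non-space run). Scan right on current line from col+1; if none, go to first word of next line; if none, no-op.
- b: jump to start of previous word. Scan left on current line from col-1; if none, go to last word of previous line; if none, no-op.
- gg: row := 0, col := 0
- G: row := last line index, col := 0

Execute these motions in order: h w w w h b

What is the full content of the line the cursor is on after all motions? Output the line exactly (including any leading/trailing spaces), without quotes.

Answer:    sky  gold  bird

Derivation:
After 1 (h): row=0 col=0 char='_'
After 2 (w): row=0 col=3 char='s'
After 3 (w): row=0 col=8 char='g'
After 4 (w): row=0 col=14 char='b'
After 5 (h): row=0 col=13 char='_'
After 6 (b): row=0 col=8 char='g'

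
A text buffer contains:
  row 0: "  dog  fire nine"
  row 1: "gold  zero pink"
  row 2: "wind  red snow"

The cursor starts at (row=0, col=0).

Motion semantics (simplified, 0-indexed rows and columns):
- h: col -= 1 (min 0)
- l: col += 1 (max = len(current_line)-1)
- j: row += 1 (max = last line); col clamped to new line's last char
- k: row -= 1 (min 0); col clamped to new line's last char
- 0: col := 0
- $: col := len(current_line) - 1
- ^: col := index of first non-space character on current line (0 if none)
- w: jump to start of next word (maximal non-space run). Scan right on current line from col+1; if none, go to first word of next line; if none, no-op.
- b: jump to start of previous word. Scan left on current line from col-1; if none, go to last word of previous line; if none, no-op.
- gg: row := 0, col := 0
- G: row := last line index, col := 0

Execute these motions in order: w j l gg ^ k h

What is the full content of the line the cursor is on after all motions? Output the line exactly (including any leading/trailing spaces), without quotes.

Answer:   dog  fire nine

Derivation:
After 1 (w): row=0 col=2 char='d'
After 2 (j): row=1 col=2 char='l'
After 3 (l): row=1 col=3 char='d'
After 4 (gg): row=0 col=0 char='_'
After 5 (^): row=0 col=2 char='d'
After 6 (k): row=0 col=2 char='d'
After 7 (h): row=0 col=1 char='_'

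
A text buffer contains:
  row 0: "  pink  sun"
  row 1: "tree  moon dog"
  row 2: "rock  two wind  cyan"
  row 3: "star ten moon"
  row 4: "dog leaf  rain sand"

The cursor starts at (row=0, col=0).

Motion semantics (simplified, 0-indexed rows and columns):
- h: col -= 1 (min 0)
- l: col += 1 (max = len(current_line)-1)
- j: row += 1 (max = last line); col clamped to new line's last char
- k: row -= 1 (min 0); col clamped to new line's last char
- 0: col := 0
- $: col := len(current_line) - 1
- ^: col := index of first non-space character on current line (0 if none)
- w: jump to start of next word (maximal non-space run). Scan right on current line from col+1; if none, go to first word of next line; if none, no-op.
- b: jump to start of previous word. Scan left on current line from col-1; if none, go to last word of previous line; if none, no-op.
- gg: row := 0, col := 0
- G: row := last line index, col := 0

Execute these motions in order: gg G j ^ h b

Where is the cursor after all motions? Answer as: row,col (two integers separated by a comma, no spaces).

Answer: 3,9

Derivation:
After 1 (gg): row=0 col=0 char='_'
After 2 (G): row=4 col=0 char='d'
After 3 (j): row=4 col=0 char='d'
After 4 (^): row=4 col=0 char='d'
After 5 (h): row=4 col=0 char='d'
After 6 (b): row=3 col=9 char='m'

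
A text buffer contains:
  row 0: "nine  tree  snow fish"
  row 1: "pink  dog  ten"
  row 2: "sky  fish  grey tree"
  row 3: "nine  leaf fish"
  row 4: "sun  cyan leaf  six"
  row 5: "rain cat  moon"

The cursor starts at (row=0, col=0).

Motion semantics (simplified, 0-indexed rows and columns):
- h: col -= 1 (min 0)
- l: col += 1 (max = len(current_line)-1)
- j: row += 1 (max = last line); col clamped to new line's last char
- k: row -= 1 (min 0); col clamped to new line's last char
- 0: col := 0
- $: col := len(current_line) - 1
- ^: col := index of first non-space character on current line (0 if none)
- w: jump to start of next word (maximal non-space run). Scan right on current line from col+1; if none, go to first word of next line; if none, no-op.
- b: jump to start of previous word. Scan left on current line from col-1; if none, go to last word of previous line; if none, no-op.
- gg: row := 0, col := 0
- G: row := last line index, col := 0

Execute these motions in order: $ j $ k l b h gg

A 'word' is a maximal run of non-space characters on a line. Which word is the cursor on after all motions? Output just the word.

After 1 ($): row=0 col=20 char='h'
After 2 (j): row=1 col=13 char='n'
After 3 ($): row=1 col=13 char='n'
After 4 (k): row=0 col=13 char='n'
After 5 (l): row=0 col=14 char='o'
After 6 (b): row=0 col=12 char='s'
After 7 (h): row=0 col=11 char='_'
After 8 (gg): row=0 col=0 char='n'

Answer: nine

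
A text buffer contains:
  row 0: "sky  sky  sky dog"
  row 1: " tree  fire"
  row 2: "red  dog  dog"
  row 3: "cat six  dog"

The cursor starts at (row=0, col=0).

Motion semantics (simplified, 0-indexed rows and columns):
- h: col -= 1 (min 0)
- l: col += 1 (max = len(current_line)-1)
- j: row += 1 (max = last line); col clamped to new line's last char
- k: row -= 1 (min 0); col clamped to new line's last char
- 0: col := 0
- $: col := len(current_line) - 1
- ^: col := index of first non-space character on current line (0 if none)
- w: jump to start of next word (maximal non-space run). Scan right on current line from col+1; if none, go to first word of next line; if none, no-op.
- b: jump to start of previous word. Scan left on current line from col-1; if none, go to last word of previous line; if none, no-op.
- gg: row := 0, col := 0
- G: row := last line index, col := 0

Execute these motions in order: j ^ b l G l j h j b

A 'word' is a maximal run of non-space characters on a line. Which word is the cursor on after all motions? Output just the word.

Answer: dog

Derivation:
After 1 (j): row=1 col=0 char='_'
After 2 (^): row=1 col=1 char='t'
After 3 (b): row=0 col=14 char='d'
After 4 (l): row=0 col=15 char='o'
After 5 (G): row=3 col=0 char='c'
After 6 (l): row=3 col=1 char='a'
After 7 (j): row=3 col=1 char='a'
After 8 (h): row=3 col=0 char='c'
After 9 (j): row=3 col=0 char='c'
After 10 (b): row=2 col=10 char='d'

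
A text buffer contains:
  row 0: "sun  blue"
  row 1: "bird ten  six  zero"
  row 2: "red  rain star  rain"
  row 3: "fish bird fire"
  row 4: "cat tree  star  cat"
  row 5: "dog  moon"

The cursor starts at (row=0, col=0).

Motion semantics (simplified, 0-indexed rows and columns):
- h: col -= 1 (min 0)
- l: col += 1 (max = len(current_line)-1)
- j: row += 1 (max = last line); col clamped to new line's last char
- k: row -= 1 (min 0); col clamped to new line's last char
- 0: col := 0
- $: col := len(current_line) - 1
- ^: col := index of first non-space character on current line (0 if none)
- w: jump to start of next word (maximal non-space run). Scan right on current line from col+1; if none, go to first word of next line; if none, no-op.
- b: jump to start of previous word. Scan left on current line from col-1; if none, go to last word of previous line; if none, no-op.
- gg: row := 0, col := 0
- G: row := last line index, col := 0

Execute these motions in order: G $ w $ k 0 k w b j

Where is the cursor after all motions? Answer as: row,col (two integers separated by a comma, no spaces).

After 1 (G): row=5 col=0 char='d'
After 2 ($): row=5 col=8 char='n'
After 3 (w): row=5 col=8 char='n'
After 4 ($): row=5 col=8 char='n'
After 5 (k): row=4 col=8 char='_'
After 6 (0): row=4 col=0 char='c'
After 7 (k): row=3 col=0 char='f'
After 8 (w): row=3 col=5 char='b'
After 9 (b): row=3 col=0 char='f'
After 10 (j): row=4 col=0 char='c'

Answer: 4,0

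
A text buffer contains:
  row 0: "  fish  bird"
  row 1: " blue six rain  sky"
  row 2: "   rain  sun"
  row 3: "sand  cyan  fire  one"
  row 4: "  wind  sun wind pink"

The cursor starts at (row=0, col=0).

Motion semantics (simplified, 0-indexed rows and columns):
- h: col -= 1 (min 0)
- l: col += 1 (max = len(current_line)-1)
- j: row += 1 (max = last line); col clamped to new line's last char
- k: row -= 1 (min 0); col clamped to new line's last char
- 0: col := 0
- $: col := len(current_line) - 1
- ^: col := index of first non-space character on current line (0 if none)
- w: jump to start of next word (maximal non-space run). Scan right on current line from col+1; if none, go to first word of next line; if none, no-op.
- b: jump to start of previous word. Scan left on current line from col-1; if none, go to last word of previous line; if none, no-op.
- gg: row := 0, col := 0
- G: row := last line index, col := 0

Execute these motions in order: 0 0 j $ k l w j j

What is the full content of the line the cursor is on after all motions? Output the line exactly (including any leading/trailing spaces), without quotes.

Answer: sand  cyan  fire  one

Derivation:
After 1 (0): row=0 col=0 char='_'
After 2 (0): row=0 col=0 char='_'
After 3 (j): row=1 col=0 char='_'
After 4 ($): row=1 col=18 char='y'
After 5 (k): row=0 col=11 char='d'
After 6 (l): row=0 col=11 char='d'
After 7 (w): row=1 col=1 char='b'
After 8 (j): row=2 col=1 char='_'
After 9 (j): row=3 col=1 char='a'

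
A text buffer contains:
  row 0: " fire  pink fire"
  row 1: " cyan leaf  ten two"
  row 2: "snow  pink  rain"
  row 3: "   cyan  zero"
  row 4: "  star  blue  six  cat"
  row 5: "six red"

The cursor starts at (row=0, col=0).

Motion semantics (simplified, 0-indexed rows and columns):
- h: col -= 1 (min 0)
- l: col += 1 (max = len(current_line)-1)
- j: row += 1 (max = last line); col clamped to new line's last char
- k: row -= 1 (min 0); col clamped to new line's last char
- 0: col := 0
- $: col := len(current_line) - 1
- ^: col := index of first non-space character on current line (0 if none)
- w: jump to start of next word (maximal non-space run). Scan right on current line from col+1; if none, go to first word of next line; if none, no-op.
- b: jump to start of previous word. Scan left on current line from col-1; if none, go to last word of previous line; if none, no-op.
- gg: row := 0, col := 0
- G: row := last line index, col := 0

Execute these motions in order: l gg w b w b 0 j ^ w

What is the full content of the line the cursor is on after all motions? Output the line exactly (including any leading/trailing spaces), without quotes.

After 1 (l): row=0 col=1 char='f'
After 2 (gg): row=0 col=0 char='_'
After 3 (w): row=0 col=1 char='f'
After 4 (b): row=0 col=1 char='f'
After 5 (w): row=0 col=7 char='p'
After 6 (b): row=0 col=1 char='f'
After 7 (0): row=0 col=0 char='_'
After 8 (j): row=1 col=0 char='_'
After 9 (^): row=1 col=1 char='c'
After 10 (w): row=1 col=6 char='l'

Answer:  cyan leaf  ten two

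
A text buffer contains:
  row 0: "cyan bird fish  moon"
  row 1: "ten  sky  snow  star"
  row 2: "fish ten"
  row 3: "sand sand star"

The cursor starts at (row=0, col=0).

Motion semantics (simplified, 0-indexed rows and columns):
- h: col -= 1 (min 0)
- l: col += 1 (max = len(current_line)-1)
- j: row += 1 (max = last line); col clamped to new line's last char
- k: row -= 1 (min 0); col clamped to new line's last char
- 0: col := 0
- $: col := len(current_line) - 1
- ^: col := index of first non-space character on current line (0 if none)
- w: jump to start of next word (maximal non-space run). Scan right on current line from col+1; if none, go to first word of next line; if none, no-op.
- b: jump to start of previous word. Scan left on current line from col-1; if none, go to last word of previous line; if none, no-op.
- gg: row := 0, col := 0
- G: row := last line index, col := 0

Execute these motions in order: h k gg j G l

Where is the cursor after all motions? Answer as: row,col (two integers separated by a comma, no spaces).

Answer: 3,1

Derivation:
After 1 (h): row=0 col=0 char='c'
After 2 (k): row=0 col=0 char='c'
After 3 (gg): row=0 col=0 char='c'
After 4 (j): row=1 col=0 char='t'
After 5 (G): row=3 col=0 char='s'
After 6 (l): row=3 col=1 char='a'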